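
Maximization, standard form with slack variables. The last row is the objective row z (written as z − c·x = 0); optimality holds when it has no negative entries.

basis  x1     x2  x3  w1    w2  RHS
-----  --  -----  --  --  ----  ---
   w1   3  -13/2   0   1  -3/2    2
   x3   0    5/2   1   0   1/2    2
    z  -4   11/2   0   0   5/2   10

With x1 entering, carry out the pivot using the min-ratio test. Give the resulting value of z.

38/3

Ratio test on column x1 — row 1: 2/3 = 2/3; row 2: entry 0 ≤ 0. Minimum is 2/3 at row 1 (w1 leaves); pivot element 3.
Pivot on row 1; the z-row RHS becomes 10 − (-4)·(2/3) = 38/3.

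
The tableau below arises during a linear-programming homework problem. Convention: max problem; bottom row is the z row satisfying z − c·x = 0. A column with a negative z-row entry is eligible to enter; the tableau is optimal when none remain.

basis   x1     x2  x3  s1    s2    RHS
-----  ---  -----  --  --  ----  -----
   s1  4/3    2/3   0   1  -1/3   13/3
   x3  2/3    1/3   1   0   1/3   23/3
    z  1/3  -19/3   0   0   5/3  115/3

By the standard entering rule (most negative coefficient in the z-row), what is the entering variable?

x2

Negative z-row entries: x2: -19/3.
The most negative is -19/3 in column x2, so x2 enters.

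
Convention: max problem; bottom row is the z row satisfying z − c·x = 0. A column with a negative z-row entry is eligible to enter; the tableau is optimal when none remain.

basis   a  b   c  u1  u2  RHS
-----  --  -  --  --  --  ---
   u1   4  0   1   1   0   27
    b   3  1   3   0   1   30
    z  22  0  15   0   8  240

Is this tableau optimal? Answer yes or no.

Every z-row coefficient is ≥ 0, so the tableau is optimal.

yes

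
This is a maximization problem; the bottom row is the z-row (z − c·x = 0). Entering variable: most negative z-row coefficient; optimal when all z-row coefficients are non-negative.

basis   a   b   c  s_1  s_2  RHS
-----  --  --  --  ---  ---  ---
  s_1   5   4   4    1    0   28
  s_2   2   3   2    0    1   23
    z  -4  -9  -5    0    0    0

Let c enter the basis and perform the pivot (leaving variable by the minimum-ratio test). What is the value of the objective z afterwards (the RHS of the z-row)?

Ratio test on column c — row 1: 28/4 = 7; row 2: 23/2 = 23/2. Minimum is 7 at row 1 (s_1 leaves); pivot element 4.
Pivot on row 1; the z-row RHS becomes 0 − (-5)·7 = 35.

35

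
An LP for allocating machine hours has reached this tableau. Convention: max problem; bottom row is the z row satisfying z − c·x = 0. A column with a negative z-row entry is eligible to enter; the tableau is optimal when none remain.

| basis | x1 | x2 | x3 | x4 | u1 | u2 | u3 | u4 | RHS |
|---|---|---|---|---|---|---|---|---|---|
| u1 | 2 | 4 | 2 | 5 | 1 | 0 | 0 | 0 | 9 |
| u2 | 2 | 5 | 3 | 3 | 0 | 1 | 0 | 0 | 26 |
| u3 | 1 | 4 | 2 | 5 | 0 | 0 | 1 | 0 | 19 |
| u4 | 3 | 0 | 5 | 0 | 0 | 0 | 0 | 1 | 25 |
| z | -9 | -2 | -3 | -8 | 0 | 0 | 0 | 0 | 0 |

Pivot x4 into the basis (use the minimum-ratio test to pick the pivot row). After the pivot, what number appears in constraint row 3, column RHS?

10

Ratio test on column x4 — row 1: 9/5 = 9/5; row 2: 26/3 = 26/3; row 3: 19/5 = 19/5; row 4: entry 0 ≤ 0. Minimum is 9/5 at row 1 (u1 leaves); pivot element 5.
Divide row 1 by 5; eliminate column x4 from the other rows.
Row 3 update in column RHS: 19 − 5·(9/5) = 10.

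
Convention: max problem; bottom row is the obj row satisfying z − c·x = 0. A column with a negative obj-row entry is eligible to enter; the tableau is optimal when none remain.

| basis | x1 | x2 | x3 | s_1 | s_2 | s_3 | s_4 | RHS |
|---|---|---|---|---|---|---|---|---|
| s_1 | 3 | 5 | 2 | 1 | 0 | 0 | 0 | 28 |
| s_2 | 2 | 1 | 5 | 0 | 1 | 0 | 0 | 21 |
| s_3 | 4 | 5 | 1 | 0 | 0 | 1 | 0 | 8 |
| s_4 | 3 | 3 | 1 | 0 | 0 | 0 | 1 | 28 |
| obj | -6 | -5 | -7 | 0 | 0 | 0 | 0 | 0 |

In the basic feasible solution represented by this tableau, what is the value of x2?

x2 is not in the basis, so in the current basic feasible solution x2 = 0.

0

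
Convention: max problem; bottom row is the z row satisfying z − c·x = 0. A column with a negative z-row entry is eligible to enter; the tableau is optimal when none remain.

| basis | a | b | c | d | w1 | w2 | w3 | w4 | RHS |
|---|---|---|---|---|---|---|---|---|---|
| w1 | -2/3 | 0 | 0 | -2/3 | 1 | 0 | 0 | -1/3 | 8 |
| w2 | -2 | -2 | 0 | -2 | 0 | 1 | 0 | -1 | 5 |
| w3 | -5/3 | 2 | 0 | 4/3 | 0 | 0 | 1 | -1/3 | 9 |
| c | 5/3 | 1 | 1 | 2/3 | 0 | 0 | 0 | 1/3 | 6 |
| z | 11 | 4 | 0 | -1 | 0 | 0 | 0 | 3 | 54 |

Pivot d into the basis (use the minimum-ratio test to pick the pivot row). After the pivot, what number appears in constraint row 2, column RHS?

37/2

Ratio test on column d — row 1: entry -2/3 ≤ 0; row 2: entry -2 ≤ 0; row 3: 9/(4/3) = 27/4; row 4: 6/(2/3) = 9. Minimum is 27/4 at row 3 (w3 leaves); pivot element 4/3.
Divide row 3 by 4/3; eliminate column d from the other rows.
Row 2 update in column RHS: 5 − (-2)·(27/4) = 37/2.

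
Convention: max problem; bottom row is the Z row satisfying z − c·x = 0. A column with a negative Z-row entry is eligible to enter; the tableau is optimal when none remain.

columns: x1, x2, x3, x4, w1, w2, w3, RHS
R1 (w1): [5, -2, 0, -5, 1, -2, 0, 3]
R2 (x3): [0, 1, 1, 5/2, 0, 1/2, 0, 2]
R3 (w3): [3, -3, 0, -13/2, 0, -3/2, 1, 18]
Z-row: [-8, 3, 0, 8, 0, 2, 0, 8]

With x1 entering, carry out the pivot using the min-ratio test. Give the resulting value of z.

Ratio test on column x1 — row 1: 3/5 = 3/5; row 2: entry 0 ≤ 0; row 3: 18/3 = 6. Minimum is 3/5 at row 1 (w1 leaves); pivot element 5.
Pivot on row 1; the Z-row RHS becomes 8 − (-8)·(3/5) = 64/5.

64/5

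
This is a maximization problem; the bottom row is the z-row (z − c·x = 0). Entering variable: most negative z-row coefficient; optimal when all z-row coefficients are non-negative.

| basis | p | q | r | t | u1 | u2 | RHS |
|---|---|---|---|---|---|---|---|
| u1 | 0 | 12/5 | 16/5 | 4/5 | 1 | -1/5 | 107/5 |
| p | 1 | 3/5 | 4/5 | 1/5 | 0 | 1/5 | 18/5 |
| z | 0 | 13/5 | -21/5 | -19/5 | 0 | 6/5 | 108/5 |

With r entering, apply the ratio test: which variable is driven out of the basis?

Column r entries and ratios — u1: (107/5)/(16/5) = 107/16; p: (18/5)/(4/5) = 9/2.
Smallest ratio is 9/2 in the row of p, so p leaves.

p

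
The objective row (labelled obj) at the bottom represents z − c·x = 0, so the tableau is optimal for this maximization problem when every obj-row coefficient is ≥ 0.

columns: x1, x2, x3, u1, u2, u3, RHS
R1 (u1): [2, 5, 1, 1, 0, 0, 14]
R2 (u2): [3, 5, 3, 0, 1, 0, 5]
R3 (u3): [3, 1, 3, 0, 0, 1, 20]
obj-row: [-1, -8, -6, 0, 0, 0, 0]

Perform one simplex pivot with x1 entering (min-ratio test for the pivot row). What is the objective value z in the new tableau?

Ratio test on column x1 — row 1: 14/2 = 7; row 2: 5/3 = 5/3; row 3: 20/3 = 20/3. Minimum is 5/3 at row 2 (u2 leaves); pivot element 3.
Pivot on row 2; the obj-row RHS becomes 0 − (-1)·(5/3) = 5/3.

5/3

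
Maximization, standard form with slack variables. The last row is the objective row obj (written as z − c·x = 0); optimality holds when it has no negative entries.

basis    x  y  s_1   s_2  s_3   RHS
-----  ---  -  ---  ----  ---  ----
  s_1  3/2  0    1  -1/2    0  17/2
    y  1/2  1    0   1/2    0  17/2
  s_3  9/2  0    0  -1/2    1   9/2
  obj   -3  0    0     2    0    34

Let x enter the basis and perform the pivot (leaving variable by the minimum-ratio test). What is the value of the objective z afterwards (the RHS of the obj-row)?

37

Ratio test on column x — row 1: (17/2)/(3/2) = 17/3; row 2: (17/2)/(1/2) = 17; row 3: (9/2)/(9/2) = 1. Minimum is 1 at row 3 (s_3 leaves); pivot element 9/2.
Pivot on row 3; the obj-row RHS becomes 34 − (-3)·1 = 37.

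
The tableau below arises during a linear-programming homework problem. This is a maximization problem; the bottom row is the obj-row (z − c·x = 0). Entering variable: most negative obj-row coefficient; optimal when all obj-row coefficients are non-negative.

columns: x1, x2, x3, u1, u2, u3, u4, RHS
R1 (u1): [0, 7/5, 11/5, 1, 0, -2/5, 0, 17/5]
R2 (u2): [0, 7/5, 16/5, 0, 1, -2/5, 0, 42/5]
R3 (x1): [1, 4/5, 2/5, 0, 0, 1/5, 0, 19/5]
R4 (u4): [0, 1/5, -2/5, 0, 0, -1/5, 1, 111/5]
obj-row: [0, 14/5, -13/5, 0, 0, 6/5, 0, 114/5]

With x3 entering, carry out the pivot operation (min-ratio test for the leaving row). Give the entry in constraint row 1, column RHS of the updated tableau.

17/11

Ratio test on column x3 — row 1: (17/5)/(11/5) = 17/11; row 2: (42/5)/(16/5) = 21/8; row 3: (19/5)/(2/5) = 19/2; row 4: entry -2/5 ≤ 0. Minimum is 17/11 at row 1 (u1 leaves); pivot element 11/5.
Divide row 1 by 11/5; eliminate column x3 from the other rows.
In the new row 1, the RHS entry is the old entry divided by the pivot: (17/5)/(11/5) = 17/11.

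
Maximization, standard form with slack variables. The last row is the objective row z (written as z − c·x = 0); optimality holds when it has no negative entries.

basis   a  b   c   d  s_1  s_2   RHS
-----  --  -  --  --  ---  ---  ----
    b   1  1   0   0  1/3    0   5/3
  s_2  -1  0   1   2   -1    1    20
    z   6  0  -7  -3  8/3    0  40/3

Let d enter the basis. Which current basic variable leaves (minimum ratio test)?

s_2

Column d entries and ratios — b: 0 ≤ 0, skip; s_2: 20/2 = 10.
Smallest ratio is 10 in the row of s_2, so s_2 leaves.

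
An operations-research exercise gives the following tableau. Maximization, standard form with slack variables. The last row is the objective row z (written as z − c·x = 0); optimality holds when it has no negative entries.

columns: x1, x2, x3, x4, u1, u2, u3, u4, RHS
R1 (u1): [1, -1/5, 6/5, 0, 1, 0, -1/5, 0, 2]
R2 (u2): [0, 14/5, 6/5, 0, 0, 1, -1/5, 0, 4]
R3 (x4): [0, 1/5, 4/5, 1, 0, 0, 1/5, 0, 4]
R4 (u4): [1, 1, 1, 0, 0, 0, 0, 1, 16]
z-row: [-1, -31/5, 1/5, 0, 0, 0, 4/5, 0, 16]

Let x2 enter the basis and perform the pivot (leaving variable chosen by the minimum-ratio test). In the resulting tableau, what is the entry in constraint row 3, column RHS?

26/7

Ratio test on column x2 — row 1: entry -1/5 ≤ 0; row 2: 4/(14/5) = 10/7; row 3: 4/(1/5) = 20; row 4: 16/1 = 16. Minimum is 10/7 at row 2 (u2 leaves); pivot element 14/5.
Divide row 2 by 14/5; eliminate column x2 from the other rows.
Row 3 update in column RHS: 4 − (1/5)·(10/7) = 26/7.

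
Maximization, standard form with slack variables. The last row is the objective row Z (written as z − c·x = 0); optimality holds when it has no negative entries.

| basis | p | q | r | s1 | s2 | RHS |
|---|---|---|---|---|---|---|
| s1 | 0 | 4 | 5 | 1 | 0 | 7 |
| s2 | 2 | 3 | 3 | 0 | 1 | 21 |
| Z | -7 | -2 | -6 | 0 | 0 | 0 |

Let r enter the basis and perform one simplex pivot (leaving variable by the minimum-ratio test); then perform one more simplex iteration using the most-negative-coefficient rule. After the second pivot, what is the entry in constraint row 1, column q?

Ratio test on column r — row 1: 7/5 = 7/5; row 2: 21/3 = 7. Minimum is 7/5 at row 1 (s1 leaves); pivot element 5.
Divide row 1 by 5; eliminate column r from the other rows.
Second iteration: most negative Z-row entry is -7 in column p, so p enters.
Ratio test on column p — row 1: entry 0 ≤ 0; row 2: (84/5)/2 = 42/5. Minimum is 42/5 at row 2 (s2 leaves); pivot element 2.
Divide row 2 by 2; eliminate column p from the other rows.
After both pivots, the entry at constraint row 1, column q is 4/5.

4/5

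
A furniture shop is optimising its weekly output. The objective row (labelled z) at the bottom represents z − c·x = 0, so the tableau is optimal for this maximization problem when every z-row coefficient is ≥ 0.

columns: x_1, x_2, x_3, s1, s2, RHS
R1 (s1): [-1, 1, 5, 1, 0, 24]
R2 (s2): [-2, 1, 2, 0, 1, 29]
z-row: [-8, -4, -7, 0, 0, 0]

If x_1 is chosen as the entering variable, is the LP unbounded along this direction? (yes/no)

yes

Every constraint-row entry in column x_1 is ≤ 0, so increasing x_1 is unbounded.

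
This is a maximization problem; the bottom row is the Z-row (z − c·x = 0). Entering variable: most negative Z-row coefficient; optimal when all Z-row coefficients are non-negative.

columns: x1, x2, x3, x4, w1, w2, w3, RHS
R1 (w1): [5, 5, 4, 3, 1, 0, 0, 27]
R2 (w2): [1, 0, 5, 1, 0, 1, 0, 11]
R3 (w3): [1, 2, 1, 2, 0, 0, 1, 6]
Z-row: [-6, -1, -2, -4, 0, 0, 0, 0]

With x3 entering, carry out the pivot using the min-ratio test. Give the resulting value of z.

Ratio test on column x3 — row 1: 27/4 = 27/4; row 2: 11/5 = 11/5; row 3: 6/1 = 6. Minimum is 11/5 at row 2 (w2 leaves); pivot element 5.
Pivot on row 2; the Z-row RHS becomes 0 − (-2)·(11/5) = 22/5.

22/5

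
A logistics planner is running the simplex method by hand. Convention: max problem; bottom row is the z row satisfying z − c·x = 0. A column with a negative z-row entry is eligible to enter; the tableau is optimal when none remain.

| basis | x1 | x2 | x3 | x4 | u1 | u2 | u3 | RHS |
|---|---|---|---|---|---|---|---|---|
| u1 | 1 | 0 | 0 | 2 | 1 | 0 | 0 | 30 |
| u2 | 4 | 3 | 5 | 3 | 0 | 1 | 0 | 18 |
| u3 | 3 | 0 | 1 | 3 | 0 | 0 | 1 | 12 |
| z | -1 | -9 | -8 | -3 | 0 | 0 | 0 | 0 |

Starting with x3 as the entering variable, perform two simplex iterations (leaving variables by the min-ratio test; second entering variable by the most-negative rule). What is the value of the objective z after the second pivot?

Ratio test on column x3 — row 1: entry 0 ≤ 0; row 2: 18/5 = 18/5; row 3: 12/1 = 12. Minimum is 18/5 at row 2 (u2 leaves); pivot element 5.
Pivot on row 2; the z-row RHS becomes 0 − (-8)·(18/5) = 144/5.
Next entering variable (most negative z-row entry -21/5): x2.
Ratio test on column x2 — row 1: entry 0 ≤ 0; row 2: (18/5)/(3/5) = 6; row 3: entry -3/5 ≤ 0. Minimum is 6 at row 2 (x3 leaves); pivot element 3/5.
After the second pivot the z-row RHS is 144/5 − (-21/5)·6 = 54.

54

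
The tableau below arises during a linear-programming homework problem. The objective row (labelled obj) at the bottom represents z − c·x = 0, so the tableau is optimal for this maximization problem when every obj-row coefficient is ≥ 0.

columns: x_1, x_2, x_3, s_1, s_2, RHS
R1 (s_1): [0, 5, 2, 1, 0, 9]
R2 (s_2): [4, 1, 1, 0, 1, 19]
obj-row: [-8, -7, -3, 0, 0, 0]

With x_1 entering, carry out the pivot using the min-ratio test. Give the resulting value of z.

Ratio test on column x_1 — row 1: entry 0 ≤ 0; row 2: 19/4 = 19/4. Minimum is 19/4 at row 2 (s_2 leaves); pivot element 4.
Pivot on row 2; the obj-row RHS becomes 0 − (-8)·(19/4) = 38.

38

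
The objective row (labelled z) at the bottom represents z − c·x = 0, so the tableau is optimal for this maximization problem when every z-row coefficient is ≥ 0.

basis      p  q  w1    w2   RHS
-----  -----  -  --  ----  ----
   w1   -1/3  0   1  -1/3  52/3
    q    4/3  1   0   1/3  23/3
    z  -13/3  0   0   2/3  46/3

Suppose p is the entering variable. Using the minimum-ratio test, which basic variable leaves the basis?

Column p entries and ratios — w1: -1/3 ≤ 0, skip; q: (23/3)/(4/3) = 23/4.
Smallest ratio is 23/4 in the row of q, so q leaves.

q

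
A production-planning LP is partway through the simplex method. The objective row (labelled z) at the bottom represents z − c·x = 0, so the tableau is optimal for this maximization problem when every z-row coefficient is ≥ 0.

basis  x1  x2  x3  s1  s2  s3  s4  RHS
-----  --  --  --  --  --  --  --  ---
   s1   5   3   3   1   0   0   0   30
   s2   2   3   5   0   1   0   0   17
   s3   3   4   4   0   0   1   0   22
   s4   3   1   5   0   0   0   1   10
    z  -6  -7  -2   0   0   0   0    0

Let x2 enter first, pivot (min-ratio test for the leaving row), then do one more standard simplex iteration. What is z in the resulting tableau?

40

Ratio test on column x2 — row 1: 30/3 = 10; row 2: 17/3 = 17/3; row 3: 22/4 = 11/2; row 4: 10/1 = 10. Minimum is 11/2 at row 3 (s3 leaves); pivot element 4.
Pivot on row 3; the z-row RHS becomes 0 − (-7)·(11/2) = 77/2.
Next entering variable (most negative z-row entry -3/4): x1.
Ratio test on column x1 — row 1: (27/2)/(11/4) = 54/11; row 2: entry -1/4 ≤ 0; row 3: (11/2)/(3/4) = 22/3; row 4: (9/2)/(9/4) = 2. Minimum is 2 at row 4 (s4 leaves); pivot element 9/4.
After the second pivot the z-row RHS is 77/2 − (-3/4)·2 = 40.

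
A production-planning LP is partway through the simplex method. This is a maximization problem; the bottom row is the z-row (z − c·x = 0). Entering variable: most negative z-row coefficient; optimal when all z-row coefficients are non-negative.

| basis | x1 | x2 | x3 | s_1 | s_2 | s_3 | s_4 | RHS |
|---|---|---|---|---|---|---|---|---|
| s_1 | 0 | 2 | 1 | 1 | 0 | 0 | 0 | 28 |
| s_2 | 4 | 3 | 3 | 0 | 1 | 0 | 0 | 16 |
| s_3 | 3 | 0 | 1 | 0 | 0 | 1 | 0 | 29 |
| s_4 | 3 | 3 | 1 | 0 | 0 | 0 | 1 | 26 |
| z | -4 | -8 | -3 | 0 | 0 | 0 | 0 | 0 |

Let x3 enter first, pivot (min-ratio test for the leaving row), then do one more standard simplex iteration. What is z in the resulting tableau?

Ratio test on column x3 — row 1: 28/1 = 28; row 2: 16/3 = 16/3; row 3: 29/1 = 29; row 4: 26/1 = 26. Minimum is 16/3 at row 2 (s_2 leaves); pivot element 3.
Pivot on row 2; the z-row RHS becomes 0 − (-3)·(16/3) = 16.
Next entering variable (most negative z-row entry -5): x2.
Ratio test on column x2 — row 1: (68/3)/1 = 68/3; row 2: (16/3)/1 = 16/3; row 3: entry -1 ≤ 0; row 4: (62/3)/2 = 31/3. Minimum is 16/3 at row 2 (x3 leaves); pivot element 1.
After the second pivot the z-row RHS is 16 − (-5)·(16/3) = 128/3.

128/3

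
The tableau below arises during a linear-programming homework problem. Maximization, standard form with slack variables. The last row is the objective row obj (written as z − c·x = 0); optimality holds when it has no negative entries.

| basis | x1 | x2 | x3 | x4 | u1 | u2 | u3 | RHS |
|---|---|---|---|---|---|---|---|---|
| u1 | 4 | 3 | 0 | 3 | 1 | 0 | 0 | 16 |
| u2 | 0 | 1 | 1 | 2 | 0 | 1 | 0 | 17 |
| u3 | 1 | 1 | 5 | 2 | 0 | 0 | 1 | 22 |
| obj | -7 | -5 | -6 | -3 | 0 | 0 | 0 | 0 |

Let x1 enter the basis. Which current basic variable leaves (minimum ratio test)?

Column x1 entries and ratios — u1: 16/4 = 4; u2: 0 ≤ 0, skip; u3: 22/1 = 22.
Smallest ratio is 4 in the row of u1, so u1 leaves.

u1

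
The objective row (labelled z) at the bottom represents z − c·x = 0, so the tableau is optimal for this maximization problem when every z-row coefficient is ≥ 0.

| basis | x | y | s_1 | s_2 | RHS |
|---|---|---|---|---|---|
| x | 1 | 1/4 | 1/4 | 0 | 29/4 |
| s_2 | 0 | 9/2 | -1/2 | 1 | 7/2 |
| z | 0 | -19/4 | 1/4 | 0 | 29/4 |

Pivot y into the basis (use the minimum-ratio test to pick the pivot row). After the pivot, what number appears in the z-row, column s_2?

Ratio test on column y — row 1: (29/4)/(1/4) = 29; row 2: (7/2)/(9/2) = 7/9. Minimum is 7/9 at row 2 (s_2 leaves); pivot element 9/2.
Divide row 2 by 9/2; eliminate column y from the other rows.
z-row update in column s_2: 0 − (-19/4)·(2/9) = 19/18.

19/18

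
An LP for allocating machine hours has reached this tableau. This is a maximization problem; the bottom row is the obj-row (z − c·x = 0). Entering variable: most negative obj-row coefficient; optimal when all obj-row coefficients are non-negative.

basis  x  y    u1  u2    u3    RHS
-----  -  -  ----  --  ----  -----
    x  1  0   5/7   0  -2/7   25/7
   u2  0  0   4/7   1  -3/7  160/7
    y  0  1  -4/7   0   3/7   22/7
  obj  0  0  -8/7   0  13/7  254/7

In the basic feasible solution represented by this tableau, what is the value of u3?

u3 is not in the basis, so in the current basic feasible solution u3 = 0.

0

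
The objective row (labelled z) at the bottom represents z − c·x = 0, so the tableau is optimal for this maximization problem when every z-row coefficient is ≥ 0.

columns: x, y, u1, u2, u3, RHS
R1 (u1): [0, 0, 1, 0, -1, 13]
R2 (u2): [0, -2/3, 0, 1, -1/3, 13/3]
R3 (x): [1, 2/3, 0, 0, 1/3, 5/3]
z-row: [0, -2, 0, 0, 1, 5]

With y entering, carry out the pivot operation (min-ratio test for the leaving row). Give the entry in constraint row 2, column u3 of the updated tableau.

0

Ratio test on column y — row 1: entry 0 ≤ 0; row 2: entry -2/3 ≤ 0; row 3: (5/3)/(2/3) = 5/2. Minimum is 5/2 at row 3 (x leaves); pivot element 2/3.
Divide row 3 by 2/3; eliminate column y from the other rows.
Row 2 update in column u3: -1/3 − (-2/3)·(1/2) = 0.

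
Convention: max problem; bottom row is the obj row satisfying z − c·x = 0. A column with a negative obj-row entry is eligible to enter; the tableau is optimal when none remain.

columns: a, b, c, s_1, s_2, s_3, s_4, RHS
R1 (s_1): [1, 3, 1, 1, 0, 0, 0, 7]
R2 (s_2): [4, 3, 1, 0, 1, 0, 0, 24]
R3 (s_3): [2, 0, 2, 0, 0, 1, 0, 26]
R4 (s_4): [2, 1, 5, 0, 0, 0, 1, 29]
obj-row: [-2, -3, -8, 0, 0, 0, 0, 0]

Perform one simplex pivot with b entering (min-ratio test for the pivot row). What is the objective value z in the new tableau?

7

Ratio test on column b — row 1: 7/3 = 7/3; row 2: 24/3 = 8; row 3: entry 0 ≤ 0; row 4: 29/1 = 29. Minimum is 7/3 at row 1 (s_1 leaves); pivot element 3.
Pivot on row 1; the obj-row RHS becomes 0 − (-3)·(7/3) = 7.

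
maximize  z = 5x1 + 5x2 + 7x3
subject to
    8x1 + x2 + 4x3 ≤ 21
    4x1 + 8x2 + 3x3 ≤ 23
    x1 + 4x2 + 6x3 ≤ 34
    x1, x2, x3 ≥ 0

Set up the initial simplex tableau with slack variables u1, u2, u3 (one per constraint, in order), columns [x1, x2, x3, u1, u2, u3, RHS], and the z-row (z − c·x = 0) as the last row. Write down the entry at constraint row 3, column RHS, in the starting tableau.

The RHS of constraint 3 is b_3 = 34.

34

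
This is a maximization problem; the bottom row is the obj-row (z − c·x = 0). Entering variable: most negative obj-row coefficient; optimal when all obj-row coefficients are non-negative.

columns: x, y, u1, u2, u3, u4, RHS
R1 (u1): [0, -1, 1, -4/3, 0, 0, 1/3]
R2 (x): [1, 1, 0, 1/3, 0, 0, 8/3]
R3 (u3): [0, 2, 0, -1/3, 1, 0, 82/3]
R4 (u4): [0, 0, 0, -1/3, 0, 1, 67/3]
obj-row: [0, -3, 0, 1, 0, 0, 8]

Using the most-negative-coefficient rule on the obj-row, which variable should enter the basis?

y

Negative obj-row entries: y: -3.
The most negative is -3 in column y, so y enters.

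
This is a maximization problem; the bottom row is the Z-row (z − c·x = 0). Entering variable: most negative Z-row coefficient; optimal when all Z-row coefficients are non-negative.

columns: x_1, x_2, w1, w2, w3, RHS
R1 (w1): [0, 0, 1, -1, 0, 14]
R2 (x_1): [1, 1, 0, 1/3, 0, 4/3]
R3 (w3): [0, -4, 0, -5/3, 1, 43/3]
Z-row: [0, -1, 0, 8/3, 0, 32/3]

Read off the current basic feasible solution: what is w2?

0

w2 is not in the basis, so in the current basic feasible solution w2 = 0.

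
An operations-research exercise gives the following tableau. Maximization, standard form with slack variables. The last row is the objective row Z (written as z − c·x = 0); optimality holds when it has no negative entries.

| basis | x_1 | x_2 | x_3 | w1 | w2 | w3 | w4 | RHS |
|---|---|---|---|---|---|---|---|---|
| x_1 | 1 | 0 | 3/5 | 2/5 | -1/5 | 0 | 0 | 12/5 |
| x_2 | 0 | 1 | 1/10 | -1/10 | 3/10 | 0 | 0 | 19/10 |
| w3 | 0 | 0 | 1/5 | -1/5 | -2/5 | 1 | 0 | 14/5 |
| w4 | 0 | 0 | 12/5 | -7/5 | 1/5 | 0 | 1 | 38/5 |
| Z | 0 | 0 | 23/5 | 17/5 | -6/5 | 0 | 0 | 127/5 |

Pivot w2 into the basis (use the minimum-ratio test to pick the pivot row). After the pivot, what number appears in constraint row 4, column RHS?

19/3

Ratio test on column w2 — row 1: entry -1/5 ≤ 0; row 2: (19/10)/(3/10) = 19/3; row 3: entry -2/5 ≤ 0; row 4: (38/5)/(1/5) = 38. Minimum is 19/3 at row 2 (x_2 leaves); pivot element 3/10.
Divide row 2 by 3/10; eliminate column w2 from the other rows.
Row 4 update in column RHS: 38/5 − (1/5)·(19/3) = 19/3.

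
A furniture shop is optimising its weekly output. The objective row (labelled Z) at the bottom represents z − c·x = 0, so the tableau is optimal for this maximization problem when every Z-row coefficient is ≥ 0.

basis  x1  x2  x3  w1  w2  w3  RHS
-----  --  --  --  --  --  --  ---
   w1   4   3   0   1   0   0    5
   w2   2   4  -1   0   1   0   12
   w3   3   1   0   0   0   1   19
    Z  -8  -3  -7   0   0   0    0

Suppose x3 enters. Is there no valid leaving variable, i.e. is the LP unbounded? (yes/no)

yes

Every constraint-row entry in column x3 is ≤ 0, so increasing x3 is unbounded.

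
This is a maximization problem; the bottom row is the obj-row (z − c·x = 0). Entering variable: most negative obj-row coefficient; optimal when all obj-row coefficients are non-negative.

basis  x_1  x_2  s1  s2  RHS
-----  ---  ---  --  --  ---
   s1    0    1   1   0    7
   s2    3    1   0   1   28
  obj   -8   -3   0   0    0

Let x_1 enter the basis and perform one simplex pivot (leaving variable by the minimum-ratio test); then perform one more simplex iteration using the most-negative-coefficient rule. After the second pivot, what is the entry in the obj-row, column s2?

8/3

Ratio test on column x_1 — row 1: entry 0 ≤ 0; row 2: 28/3 = 28/3. Minimum is 28/3 at row 2 (s2 leaves); pivot element 3.
Divide row 2 by 3; eliminate column x_1 from the other rows.
Second iteration: most negative obj-row entry is -1/3 in column x_2, so x_2 enters.
Ratio test on column x_2 — row 1: 7/1 = 7; row 2: (28/3)/(1/3) = 28. Minimum is 7 at row 1 (s1 leaves); pivot element 1.
Divide row 1 by 1; eliminate column x_2 from the other rows.
After both pivots, the entry at the obj-row, column s2 is 8/3.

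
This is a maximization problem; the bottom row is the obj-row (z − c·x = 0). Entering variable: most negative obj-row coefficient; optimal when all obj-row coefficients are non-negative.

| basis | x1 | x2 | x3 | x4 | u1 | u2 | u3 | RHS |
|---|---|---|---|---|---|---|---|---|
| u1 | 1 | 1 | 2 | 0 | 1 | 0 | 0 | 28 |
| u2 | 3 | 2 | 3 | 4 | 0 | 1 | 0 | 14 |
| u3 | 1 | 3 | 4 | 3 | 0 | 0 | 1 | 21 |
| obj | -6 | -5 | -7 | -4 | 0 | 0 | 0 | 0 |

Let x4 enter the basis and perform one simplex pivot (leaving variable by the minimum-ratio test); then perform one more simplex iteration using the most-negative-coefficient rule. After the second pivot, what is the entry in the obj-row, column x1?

1

Ratio test on column x4 — row 1: entry 0 ≤ 0; row 2: 14/4 = 7/2; row 3: 21/3 = 7. Minimum is 7/2 at row 2 (u2 leaves); pivot element 4.
Divide row 2 by 4; eliminate column x4 from the other rows.
Second iteration: most negative obj-row entry is -4 in column x3, so x3 enters.
Ratio test on column x3 — row 1: 28/2 = 14; row 2: (7/2)/(3/4) = 14/3; row 3: (21/2)/(7/4) = 6. Minimum is 14/3 at row 2 (x4 leaves); pivot element 3/4.
Divide row 2 by 3/4; eliminate column x3 from the other rows.
After both pivots, the entry at the obj-row, column x1 is 1.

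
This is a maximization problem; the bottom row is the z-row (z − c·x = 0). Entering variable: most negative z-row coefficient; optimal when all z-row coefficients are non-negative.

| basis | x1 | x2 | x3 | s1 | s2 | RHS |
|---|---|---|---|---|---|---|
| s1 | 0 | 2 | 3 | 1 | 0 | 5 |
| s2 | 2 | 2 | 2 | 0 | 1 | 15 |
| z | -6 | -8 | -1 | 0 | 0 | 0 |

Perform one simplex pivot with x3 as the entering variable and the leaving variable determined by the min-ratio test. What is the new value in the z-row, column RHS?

Ratio test on column x3 — row 1: 5/3 = 5/3; row 2: 15/2 = 15/2. Minimum is 5/3 at row 1 (s1 leaves); pivot element 3.
Divide row 1 by 3; eliminate column x3 from the other rows.
z-row update in column RHS: 0 − (-1)·(5/3) = 5/3.

5/3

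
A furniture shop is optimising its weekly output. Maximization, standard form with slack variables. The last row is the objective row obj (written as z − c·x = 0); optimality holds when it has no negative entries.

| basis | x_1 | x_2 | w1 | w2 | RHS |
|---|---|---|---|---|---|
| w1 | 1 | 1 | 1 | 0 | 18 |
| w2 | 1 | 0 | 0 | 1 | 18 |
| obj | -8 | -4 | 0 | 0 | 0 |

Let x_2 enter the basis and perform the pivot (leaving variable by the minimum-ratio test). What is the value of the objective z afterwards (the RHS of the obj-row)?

Ratio test on column x_2 — row 1: 18/1 = 18; row 2: entry 0 ≤ 0. Minimum is 18 at row 1 (w1 leaves); pivot element 1.
Pivot on row 1; the obj-row RHS becomes 0 − (-4)·18 = 72.

72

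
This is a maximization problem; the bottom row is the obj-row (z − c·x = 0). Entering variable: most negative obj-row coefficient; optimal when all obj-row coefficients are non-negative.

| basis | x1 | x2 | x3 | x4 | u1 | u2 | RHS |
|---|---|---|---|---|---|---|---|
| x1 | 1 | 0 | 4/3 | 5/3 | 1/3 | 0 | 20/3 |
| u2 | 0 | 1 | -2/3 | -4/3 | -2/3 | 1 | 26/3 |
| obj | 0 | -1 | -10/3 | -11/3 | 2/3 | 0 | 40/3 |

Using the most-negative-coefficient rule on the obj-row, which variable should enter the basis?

Negative obj-row entries: x2: -1, x3: -10/3, x4: -11/3.
The most negative is -11/3 in column x4, so x4 enters.

x4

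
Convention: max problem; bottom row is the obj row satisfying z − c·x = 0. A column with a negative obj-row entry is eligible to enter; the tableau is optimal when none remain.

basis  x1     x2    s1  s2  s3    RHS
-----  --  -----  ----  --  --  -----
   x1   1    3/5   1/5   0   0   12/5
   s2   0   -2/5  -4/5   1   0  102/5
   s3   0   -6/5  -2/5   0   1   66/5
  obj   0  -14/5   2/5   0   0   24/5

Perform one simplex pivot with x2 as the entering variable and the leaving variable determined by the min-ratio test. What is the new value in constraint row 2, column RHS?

22

Ratio test on column x2 — row 1: (12/5)/(3/5) = 4; row 2: entry -2/5 ≤ 0; row 3: entry -6/5 ≤ 0. Minimum is 4 at row 1 (x1 leaves); pivot element 3/5.
Divide row 1 by 3/5; eliminate column x2 from the other rows.
Row 2 update in column RHS: 102/5 − (-2/5)·4 = 22.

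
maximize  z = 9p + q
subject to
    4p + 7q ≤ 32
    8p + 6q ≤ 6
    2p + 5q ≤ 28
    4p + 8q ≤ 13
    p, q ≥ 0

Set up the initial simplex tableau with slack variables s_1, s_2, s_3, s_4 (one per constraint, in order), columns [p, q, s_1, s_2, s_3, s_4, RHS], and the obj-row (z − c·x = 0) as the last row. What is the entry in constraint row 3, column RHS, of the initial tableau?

The RHS of constraint 3 is b_3 = 28.

28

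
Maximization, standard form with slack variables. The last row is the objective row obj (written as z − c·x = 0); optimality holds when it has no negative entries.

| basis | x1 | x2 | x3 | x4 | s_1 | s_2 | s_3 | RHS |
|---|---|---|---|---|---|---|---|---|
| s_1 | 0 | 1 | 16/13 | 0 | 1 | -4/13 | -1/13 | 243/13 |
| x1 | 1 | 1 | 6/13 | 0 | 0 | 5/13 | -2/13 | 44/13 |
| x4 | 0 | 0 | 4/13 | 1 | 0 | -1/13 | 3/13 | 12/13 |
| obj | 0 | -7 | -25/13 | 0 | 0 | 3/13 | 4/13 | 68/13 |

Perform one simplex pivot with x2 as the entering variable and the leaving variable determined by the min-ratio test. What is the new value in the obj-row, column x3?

Ratio test on column x2 — row 1: (243/13)/1 = 243/13; row 2: (44/13)/1 = 44/13; row 3: entry 0 ≤ 0. Minimum is 44/13 at row 2 (x1 leaves); pivot element 1.
Divide row 2 by 1; eliminate column x2 from the other rows.
obj-row update in column x3: -25/13 − (-7)·(6/13) = 17/13.

17/13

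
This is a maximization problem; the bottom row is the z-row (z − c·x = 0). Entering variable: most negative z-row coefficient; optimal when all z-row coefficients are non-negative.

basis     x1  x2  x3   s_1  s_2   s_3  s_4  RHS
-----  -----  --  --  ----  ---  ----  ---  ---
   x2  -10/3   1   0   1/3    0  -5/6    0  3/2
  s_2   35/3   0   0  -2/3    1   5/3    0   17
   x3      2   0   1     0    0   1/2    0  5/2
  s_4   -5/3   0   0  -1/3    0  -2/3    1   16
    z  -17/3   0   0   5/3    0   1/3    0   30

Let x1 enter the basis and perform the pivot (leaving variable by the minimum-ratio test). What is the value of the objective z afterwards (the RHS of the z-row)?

445/12

Ratio test on column x1 — row 1: entry -10/3 ≤ 0; row 2: 17/(35/3) = 51/35; row 3: (5/2)/2 = 5/4; row 4: entry -5/3 ≤ 0. Minimum is 5/4 at row 3 (x3 leaves); pivot element 2.
Pivot on row 3; the z-row RHS becomes 30 − (-17/3)·(5/4) = 445/12.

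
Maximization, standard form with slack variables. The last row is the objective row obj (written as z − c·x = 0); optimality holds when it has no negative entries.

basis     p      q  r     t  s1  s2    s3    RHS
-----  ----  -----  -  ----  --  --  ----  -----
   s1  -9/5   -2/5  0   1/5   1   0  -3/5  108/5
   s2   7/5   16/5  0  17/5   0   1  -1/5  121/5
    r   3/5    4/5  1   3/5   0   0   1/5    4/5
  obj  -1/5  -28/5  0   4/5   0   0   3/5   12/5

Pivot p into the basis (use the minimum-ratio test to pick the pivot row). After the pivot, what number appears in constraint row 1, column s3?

0

Ratio test on column p — row 1: entry -9/5 ≤ 0; row 2: (121/5)/(7/5) = 121/7; row 3: (4/5)/(3/5) = 4/3. Minimum is 4/3 at row 3 (r leaves); pivot element 3/5.
Divide row 3 by 3/5; eliminate column p from the other rows.
Row 1 update in column s3: -3/5 − (-9/5)·(1/3) = 0.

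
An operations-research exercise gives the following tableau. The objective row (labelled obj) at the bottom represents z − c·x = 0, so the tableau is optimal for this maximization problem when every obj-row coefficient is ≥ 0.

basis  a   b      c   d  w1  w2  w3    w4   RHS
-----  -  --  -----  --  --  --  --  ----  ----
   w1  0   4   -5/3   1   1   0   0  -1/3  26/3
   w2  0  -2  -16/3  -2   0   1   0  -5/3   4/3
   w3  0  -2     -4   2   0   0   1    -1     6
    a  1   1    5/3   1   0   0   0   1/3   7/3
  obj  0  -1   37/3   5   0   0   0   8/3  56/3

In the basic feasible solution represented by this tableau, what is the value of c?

0

c is not in the basis, so in the current basic feasible solution c = 0.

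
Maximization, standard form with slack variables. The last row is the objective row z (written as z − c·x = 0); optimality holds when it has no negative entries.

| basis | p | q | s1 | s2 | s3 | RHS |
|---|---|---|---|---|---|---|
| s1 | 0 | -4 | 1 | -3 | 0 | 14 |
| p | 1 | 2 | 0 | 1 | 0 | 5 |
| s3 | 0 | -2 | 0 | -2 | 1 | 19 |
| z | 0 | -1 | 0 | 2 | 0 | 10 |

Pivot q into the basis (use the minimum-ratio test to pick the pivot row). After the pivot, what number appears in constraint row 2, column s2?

Ratio test on column q — row 1: entry -4 ≤ 0; row 2: 5/2 = 5/2; row 3: entry -2 ≤ 0. Minimum is 5/2 at row 2 (p leaves); pivot element 2.
Divide row 2 by 2; eliminate column q from the other rows.
In the new row 2, the s2 entry is the old entry divided by the pivot: 1/2 = 1/2.

1/2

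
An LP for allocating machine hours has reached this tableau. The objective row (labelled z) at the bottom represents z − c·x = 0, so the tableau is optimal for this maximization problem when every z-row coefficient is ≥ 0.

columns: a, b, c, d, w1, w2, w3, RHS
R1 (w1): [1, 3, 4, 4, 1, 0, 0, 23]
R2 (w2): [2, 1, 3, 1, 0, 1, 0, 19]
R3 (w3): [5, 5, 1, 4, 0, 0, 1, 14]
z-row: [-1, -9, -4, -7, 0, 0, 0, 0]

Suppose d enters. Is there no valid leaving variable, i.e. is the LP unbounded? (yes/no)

Column d has positive entries in row(s) 1, 2, 3, so the ratio test bounds it — not unbounded.

no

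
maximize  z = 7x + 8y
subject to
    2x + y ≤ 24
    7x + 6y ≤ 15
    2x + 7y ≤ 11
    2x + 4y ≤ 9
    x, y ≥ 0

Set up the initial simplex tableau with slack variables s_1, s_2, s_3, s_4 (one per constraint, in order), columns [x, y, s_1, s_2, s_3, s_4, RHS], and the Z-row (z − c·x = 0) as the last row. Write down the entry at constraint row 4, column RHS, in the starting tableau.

9

The RHS of constraint 4 is b_4 = 9.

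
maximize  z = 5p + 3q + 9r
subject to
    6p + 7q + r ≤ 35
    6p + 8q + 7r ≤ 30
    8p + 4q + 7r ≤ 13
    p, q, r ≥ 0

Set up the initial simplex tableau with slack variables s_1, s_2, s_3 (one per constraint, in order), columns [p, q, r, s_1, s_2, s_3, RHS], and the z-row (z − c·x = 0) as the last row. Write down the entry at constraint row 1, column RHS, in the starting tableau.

The RHS of constraint 1 is b_1 = 35.

35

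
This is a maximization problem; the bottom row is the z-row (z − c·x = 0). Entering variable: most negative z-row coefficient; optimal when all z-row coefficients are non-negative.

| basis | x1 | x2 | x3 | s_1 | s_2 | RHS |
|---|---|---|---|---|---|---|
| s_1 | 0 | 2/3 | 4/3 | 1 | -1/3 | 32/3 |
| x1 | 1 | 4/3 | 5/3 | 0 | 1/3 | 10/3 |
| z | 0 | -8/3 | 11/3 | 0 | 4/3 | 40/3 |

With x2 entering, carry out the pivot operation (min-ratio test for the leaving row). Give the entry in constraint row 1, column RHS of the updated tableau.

Ratio test on column x2 — row 1: (32/3)/(2/3) = 16; row 2: (10/3)/(4/3) = 5/2. Minimum is 5/2 at row 2 (x1 leaves); pivot element 4/3.
Divide row 2 by 4/3; eliminate column x2 from the other rows.
Row 1 update in column RHS: 32/3 − (2/3)·(5/2) = 9.

9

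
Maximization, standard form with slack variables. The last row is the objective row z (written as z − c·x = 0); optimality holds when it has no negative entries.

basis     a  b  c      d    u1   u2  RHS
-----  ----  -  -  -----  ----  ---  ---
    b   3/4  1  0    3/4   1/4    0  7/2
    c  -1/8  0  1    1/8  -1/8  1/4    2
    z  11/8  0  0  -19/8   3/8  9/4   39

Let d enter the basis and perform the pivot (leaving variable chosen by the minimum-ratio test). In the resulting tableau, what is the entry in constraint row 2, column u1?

-1/6

Ratio test on column d — row 1: (7/2)/(3/4) = 14/3; row 2: 2/(1/8) = 16. Minimum is 14/3 at row 1 (b leaves); pivot element 3/4.
Divide row 1 by 3/4; eliminate column d from the other rows.
Row 2 update in column u1: -1/8 − (1/8)·(1/3) = -1/6.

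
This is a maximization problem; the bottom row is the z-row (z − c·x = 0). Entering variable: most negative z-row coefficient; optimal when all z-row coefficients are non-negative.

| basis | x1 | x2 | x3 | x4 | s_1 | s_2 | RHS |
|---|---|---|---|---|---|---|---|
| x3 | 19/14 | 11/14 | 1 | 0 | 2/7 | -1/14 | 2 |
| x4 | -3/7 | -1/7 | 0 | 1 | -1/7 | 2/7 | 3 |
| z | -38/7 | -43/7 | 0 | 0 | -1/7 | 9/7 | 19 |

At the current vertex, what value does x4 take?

x4 is basic (row 2); its value is the RHS of that row, 3.

3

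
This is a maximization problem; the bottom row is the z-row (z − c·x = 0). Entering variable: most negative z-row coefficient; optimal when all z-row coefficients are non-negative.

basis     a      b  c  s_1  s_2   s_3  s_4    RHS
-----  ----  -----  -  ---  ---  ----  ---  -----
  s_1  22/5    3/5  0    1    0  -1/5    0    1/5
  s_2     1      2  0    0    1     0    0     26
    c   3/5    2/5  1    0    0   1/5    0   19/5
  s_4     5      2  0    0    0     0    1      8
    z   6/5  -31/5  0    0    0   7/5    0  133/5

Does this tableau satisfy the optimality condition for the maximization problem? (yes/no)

no

The z-row has a negative entry -31/5 in column b, so it is not optimal.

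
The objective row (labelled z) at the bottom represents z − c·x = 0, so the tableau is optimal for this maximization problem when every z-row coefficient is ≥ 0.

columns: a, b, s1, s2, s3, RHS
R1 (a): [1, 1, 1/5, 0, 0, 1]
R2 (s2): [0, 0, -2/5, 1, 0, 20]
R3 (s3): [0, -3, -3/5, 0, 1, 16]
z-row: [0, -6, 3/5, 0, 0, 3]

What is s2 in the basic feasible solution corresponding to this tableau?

s2 is basic (row 2); its value is the RHS of that row, 20.

20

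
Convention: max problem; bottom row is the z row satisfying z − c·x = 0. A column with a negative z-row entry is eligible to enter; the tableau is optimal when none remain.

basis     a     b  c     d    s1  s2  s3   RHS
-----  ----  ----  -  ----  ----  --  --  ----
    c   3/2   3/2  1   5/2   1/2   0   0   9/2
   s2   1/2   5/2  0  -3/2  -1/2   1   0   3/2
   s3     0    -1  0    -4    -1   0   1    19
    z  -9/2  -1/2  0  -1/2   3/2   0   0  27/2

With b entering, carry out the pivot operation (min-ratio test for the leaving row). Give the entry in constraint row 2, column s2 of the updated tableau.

Ratio test on column b — row 1: (9/2)/(3/2) = 3; row 2: (3/2)/(5/2) = 3/5; row 3: entry -1 ≤ 0. Minimum is 3/5 at row 2 (s2 leaves); pivot element 5/2.
Divide row 2 by 5/2; eliminate column b from the other rows.
In the new row 2, the s2 entry is the old entry divided by the pivot: 1/(5/2) = 2/5.

2/5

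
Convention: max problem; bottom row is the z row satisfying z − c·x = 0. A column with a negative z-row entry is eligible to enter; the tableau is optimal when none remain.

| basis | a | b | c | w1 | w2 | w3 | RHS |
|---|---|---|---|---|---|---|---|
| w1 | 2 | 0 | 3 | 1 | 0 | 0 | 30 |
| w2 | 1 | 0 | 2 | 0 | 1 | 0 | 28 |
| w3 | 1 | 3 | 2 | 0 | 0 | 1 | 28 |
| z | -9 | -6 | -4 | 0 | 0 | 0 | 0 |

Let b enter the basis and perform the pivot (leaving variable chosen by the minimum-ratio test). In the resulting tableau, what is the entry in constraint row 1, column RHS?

30

Ratio test on column b — row 1: entry 0 ≤ 0; row 2: entry 0 ≤ 0; row 3: 28/3 = 28/3. Minimum is 28/3 at row 3 (w3 leaves); pivot element 3.
Divide row 3 by 3; eliminate column b from the other rows.
Row 1 update in column RHS: 30 − 0·(28/3) = 30.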